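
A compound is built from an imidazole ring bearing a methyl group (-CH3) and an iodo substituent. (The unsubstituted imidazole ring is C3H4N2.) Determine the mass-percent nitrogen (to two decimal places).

13.47%

Atom tally by fragment:
  imidazole ring core → C:3 H:4 N:2
  (− 2 ring H displaced by substituents)
  + CH3 → C:1 H:3
  + I → I:1
Element totals:
  C: 4
  H: 5
  I: 1
  N: 2
Molecular formula: C4H5IN2.
Molar mass = 208.002 g/mol.
Mass from N: 2 × 14.007 = 28.014 g/mol.
%N = 28.014 / 208.002 × 100 = 13.47%.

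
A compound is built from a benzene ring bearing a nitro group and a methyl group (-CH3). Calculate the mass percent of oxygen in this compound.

Atom tally by fragment:
  benzene ring core → C:6 H:6
  (− 2 ring H displaced by substituents)
  + NO2 → N:1 O:2
  + CH3 → C:1 H:3
Element totals:
  C: 7
  H: 7
  N: 1
  O: 2
Molecular formula: C7H7NO2.
Molar mass = 137.138 g/mol.
Mass from O: 2 × 15.999 = 31.998 g/mol.
%O = 31.998 / 137.138 × 100 = 23.33%.

23.33%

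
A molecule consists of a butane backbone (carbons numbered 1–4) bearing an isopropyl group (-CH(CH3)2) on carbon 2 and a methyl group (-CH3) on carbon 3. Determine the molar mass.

Atom tally by fragment:
  CH3 → C:1 H:3
  CH(CH(CH3)2) → C:4 H:8
  CH(CH3) → C:2 H:4
  CH3 → C:1 H:3
Element totals:
  C: 8
  H: 18
Molecular formula: C8H18.
  M = 8(12.011) + 18(1.008)
    = 96.088 + 18.144 = 114.232

114.23 g/mol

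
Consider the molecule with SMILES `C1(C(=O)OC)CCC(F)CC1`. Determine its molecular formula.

Atom tally by fragment:
  cyclohexane ring core → C:6 H:12
  (− 2 ring H displaced by substituents)
  + COOCH3 → C:2 H:3 O:2
  + F → F:1
Element totals:
  C: 8
  H: 13
  F: 1
  O: 2

C8H13FO2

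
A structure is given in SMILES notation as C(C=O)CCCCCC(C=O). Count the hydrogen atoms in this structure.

16

Atom tally by fragment:
  OHCCH2 → C:2 H:3 O:1
  CH2 → C:1 H:2
  CH2 → C:1 H:2
  CH2 → C:1 H:2
  CH2 → C:1 H:2
  CH2 → C:1 H:2
  CH2CHO → C:2 H:3 O:1
Element totals:
  C: 9
  H: 16
  O: 2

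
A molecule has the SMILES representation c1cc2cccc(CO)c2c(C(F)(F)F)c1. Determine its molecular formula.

Atom tally by fragment:
  naphthalene ring system core → C:10 H:8
  (− 2 ring H displaced by substituents)
  + CH2OH → C:1 H:3 O:1
  + CF3 → C:1 F:3
Element totals:
  C: 12
  H: 9
  F: 3
  O: 1

C12H9F3O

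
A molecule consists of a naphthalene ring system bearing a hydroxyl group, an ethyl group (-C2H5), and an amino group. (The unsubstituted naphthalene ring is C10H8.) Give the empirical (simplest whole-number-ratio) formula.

Atom tally by fragment:
  naphthalene ring system core → C:10 H:8
  (− 3 ring H displaced by substituents)
  + OH → O:1 H:1
  + C2H5 → C:2 H:5
  + NH2 → N:1 H:2
Element totals:
  C: 12
  H: 13
  N: 1
  O: 1
Molecular formula: C12H13NO.
gcd of subscripts (12, 13, 1, 1) = 1, so the empirical formula equals the molecular formula.

C12H13NO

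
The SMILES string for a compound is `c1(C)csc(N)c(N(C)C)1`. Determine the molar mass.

Atom tally by fragment:
  thiophene ring core → C:4 H:4 S:1
  (− 3 ring H displaced by substituents)
  + CH3 → C:1 H:3
  + NH2 → N:1 H:2
  + N(CH3)2 → N:1 C:2 H:6
Element totals:
  C: 7
  H: 12
  N: 2
  S: 1
Molecular formula: C7H12N2S.
  M = 7(12.011) + 12(1.008) + 2(14.007) + 32.06
    = 84.077 + 12.096 + 28.014 + 32.060 = 156.247

156.25 g/mol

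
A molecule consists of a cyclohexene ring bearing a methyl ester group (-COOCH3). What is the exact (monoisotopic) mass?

Atom tally by fragment:
  cyclohexene ring core → C:6 H:10
  (− 1 ring H displaced by substituents)
  + COOCH3 → C:2 H:3 O:2
Element totals:
  C: 8
  H: 12
  O: 2
Molecular formula: C8H12O2.
  M = 8(12.0) + 12(1.007825) + 2(15.994915)
    = 96.000000 + 12.093900 + 31.989830 = 140.083730

140.0837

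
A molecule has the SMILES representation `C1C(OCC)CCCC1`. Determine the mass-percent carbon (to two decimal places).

Atom tally by fragment:
  cyclohexane ring core → C:6 H:12
  (− 1 ring H displaced by substituents)
  + OC2H5 → C:2 H:5 O:1
Element totals:
  C: 8
  H: 16
  O: 1
Molecular formula: C8H16O.
Molar mass = 128.215 g/mol.
Mass from C: 8 × 12.011 = 96.088 g/mol.
%C = 96.088 / 128.215 × 100 = 74.94%.

74.94%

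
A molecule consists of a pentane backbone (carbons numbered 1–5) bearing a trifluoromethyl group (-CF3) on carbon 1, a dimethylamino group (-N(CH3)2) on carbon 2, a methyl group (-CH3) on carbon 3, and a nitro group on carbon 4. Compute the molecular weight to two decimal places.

Atom tally by fragment:
  F3CCH2 → C:2 H:2 F:3
  CH(N(CH3)2) → C:3 H:7 N:1
  CH(CH3) → C:2 H:4
  CH(NO2) → C:1 H:1 N:1 O:2
  CH3 → C:1 H:3
Element totals:
  C: 9
  H: 17
  F: 3
  N: 2
  O: 2
Molecular formula: C9H17F3N2O2.
  M = 9(12.011) + 17(1.008) + 3(18.998) + 2(14.007) + 2(15.999)
    = 108.099 + 17.136 + 56.994 + 28.014 + 31.998 = 242.241

242.24 g/mol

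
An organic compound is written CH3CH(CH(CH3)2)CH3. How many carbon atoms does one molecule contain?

6

Atom tally by fragment:
  CH3 → C:1 H:3
  CH(CH(CH3)2) → C:4 H:8
  CH3 → C:1 H:3
Element totals:
  C: 6
  H: 14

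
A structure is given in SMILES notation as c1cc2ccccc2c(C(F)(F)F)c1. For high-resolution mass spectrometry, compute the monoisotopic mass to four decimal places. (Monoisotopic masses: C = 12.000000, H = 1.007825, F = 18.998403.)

196.0500

Atom tally by fragment:
  naphthalene ring system core → C:10 H:8
  (− 1 ring H displaced by substituents)
  + CF3 → C:1 F:3
Element totals:
  C: 11
  H: 7
  F: 3
Molecular formula: C11H7F3.
  M = 11(12.0) + 7(1.007825) + 3(18.998403)
    = 132.000000 + 7.054775 + 56.995209 = 196.049984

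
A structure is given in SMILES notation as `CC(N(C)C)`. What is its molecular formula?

C4H11N

Atom tally by fragment:
  CH3 → C:1 H:3
  CH2N(CH3)2 → C:3 H:8 N:1
Element totals:
  C: 4
  H: 11
  N: 1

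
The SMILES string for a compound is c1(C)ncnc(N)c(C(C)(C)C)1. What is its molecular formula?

C9H15N3

Atom tally by fragment:
  pyrimidine ring core → C:4 H:4 N:2
  (− 3 ring H displaced by substituents)
  + CH3 → C:1 H:3
  + NH2 → N:1 H:2
  + C(CH3)3 → C:4 H:9
Element totals:
  C: 9
  H: 15
  N: 3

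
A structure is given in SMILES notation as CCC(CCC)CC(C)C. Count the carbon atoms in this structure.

Atom tally by fragment:
  CH3 → C:1 H:3
  CH2 → C:1 H:2
  CH(CH2CH2CH3) → C:4 H:8
  CH2 → C:1 H:2
  CH(CH3) → C:2 H:4
  CH3 → C:1 H:3
Element totals:
  C: 10
  H: 22

10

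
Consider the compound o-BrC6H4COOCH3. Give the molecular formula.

Atom tally by fragment:
  benzene ring core → C:6 H:6
  (− 2 ring H displaced by substituents)
  + Br → Br:1
  + COOCH3 → C:2 H:3 O:2
Element totals:
  C: 8
  H: 7
  Br: 1
  O: 2

C8H7BrO2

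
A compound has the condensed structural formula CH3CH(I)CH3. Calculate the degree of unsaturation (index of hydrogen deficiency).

Atom tally by fragment:
  CH3 → C:1 H:3
  CH(I) → C:1 H:1 I:1
  CH3 → C:1 H:3
Element totals:
  C: 3
  H: 7
  I: 1
Molecular formula: C3H7I.
DoU = (2C + 2 + N − H − X) / 2 = (2·3 + 2 + 0 − 7 − 1) / 2 = 0.

0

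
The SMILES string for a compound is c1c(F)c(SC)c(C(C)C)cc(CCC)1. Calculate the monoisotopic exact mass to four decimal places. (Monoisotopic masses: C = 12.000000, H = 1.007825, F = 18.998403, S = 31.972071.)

Atom tally by fragment:
  benzene ring core → C:6 H:6
  (− 4 ring H displaced by substituents)
  + F → F:1
  + SCH3 → C:1 H:3 S:1
  + CH(CH3)2 → C:3 H:7
  + CH2CH2CH3 → C:3 H:7
Element totals:
  C: 13
  H: 19
  F: 1
  S: 1
Molecular formula: C13H19FS.
  M = 13(12.0) + 19(1.007825) + 18.998403 + 31.972071
    = 156.000000 + 19.148675 + 18.998403 + 31.972071 = 226.119149

226.1191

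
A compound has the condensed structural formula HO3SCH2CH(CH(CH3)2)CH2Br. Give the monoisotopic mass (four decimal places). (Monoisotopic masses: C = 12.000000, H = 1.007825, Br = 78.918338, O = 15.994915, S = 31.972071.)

243.9769

Atom tally by fragment:
  HO3SCH2 → C:1 H:3 S:1 O:3
  CH(CH(CH3)2) → C:4 H:8
  CH2Br → C:1 H:2 Br:1
Element totals:
  C: 6
  H: 13
  Br: 1
  O: 3
  S: 1
Molecular formula: C6H13BrO3S.
  M = 6(12.0) + 13(1.007825) + 78.918338 + 3(15.994915) + 31.972071
    = 72.000000 + 13.101725 + 78.918338 + 47.984745 + 31.972071 = 243.976879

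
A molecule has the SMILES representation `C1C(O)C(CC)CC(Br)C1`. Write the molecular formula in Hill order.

Atom tally by fragment:
  cyclohexane ring core → C:6 H:12
  (− 3 ring H displaced by substituents)
  + OH → O:1 H:1
  + C2H5 → C:2 H:5
  + Br → Br:1
Element totals:
  C: 8
  H: 15
  Br: 1
  O: 1

C8H15BrO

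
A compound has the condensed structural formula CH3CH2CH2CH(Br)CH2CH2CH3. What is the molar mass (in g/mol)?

Atom tally by fragment:
  CH3 → C:1 H:3
  CH2 → C:1 H:2
  CH2 → C:1 H:2
  CH(Br) → C:1 H:1 Br:1
  CH2 → C:1 H:2
  CH2 → C:1 H:2
  CH3 → C:1 H:3
Element totals:
  C: 7
  H: 15
  Br: 1
Molecular formula: C7H15Br.
  M = 7(12.011) + 15(1.008) + 79.904
    = 84.077 + 15.120 + 79.904 = 179.101

179.10 g/mol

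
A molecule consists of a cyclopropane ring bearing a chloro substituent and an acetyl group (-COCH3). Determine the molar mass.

Atom tally by fragment:
  cyclopropane ring core → C:3 H:6
  (− 2 ring H displaced by substituents)
  + Cl → Cl:1
  + COCH3 → C:2 H:3 O:1
Element totals:
  C: 5
  H: 7
  Cl: 1
  O: 1
Molecular formula: C5H7ClO.
  M = 5(12.011) + 7(1.008) + 35.45 + 15.999
    = 60.055 + 7.056 + 35.450 + 15.999 = 118.560

118.56 g/mol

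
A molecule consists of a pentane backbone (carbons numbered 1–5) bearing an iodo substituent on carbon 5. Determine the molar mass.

198.05 g/mol

Atom tally by fragment:
  CH3 → C:1 H:3
  CH2 → C:1 H:2
  CH2 → C:1 H:2
  CH2 → C:1 H:2
  CH2I → C:1 H:2 I:1
Element totals:
  C: 5
  H: 11
  I: 1
Molecular formula: C5H11I.
  M = 5(12.011) + 11(1.008) + 126.904
    = 60.055 + 11.088 + 126.904 = 198.047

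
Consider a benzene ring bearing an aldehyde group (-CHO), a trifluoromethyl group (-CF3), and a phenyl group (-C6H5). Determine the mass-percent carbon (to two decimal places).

67.20%

Atom tally by fragment:
  benzene ring core → C:6 H:6
  (− 3 ring H displaced by substituents)
  + CHO → C:1 H:1 O:1
  + CF3 → C:1 F:3
  + C6H5 → C:6 H:5
Element totals:
  C: 14
  H: 9
  F: 3
  O: 1
Molecular formula: C14H9F3O.
Molar mass = 250.219 g/mol.
Mass from C: 14 × 12.011 = 168.154 g/mol.
%C = 168.154 / 250.219 × 100 = 67.20%.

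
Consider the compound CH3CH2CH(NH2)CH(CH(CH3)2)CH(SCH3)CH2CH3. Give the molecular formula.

C11H25NS

Atom tally by fragment:
  CH3 → C:1 H:3
  CH2 → C:1 H:2
  CH(NH2) → C:1 H:3 N:1
  CH(CH(CH3)2) → C:4 H:8
  CH(SCH3) → C:2 H:4 S:1
  CH2 → C:1 H:2
  CH3 → C:1 H:3
Element totals:
  C: 11
  H: 25
  N: 1
  S: 1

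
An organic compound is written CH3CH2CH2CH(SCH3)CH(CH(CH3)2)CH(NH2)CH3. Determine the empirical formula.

Element totals:
  C: 11
  H: 25
  N: 1
  S: 1
Molecular formula: C11H25NS.
gcd of subscripts (11, 25, 1, 1) = 1, so the empirical formula equals the molecular formula.

C11H25NS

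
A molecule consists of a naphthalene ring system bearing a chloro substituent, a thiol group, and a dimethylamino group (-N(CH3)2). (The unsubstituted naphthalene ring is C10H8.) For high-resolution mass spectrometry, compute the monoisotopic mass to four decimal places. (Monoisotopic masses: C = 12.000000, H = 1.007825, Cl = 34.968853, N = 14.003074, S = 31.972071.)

237.0379

Atom tally by fragment:
  naphthalene ring system core → C:10 H:8
  (− 3 ring H displaced by substituents)
  + Cl → Cl:1
  + SH → S:1 H:1
  + N(CH3)2 → N:1 C:2 H:6
Element totals:
  C: 12
  H: 12
  Cl: 1
  N: 1
  S: 1
Molecular formula: C12H12ClNS.
  M = 12(12.0) + 12(1.007825) + 34.968853 + 14.003074 + 31.972071
    = 144.000000 + 12.093900 + 34.968853 + 14.003074 + 31.972071 = 237.037898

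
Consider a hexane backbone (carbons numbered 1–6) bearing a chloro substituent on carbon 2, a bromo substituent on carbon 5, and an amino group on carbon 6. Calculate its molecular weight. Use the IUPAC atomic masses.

214.53 g/mol

Atom tally by fragment:
  CH3 → C:1 H:3
  CH(Cl) → C:1 H:1 Cl:1
  CH2 → C:1 H:2
  CH2 → C:1 H:2
  CH(Br) → C:1 H:1 Br:1
  CH2NH2 → C:1 H:4 N:1
Element totals:
  C: 6
  H: 13
  Br: 1
  Cl: 1
  N: 1
Molecular formula: C6H13BrClN.
  M = 6(12.011) + 13(1.008) + 79.904 + 35.45 + 14.007
    = 72.066 + 13.104 + 79.904 + 35.450 + 14.007 = 214.531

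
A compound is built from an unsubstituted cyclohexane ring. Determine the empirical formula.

Atom tally by fragment:
  cyclohexane ring core → C:6 H:12
Element totals:
  C: 6
  H: 12
Molecular formula: C6H12.
gcd of subscripts = 6; dividing each by 6:
  C: 6/6 = 1
  H: 12/6 = 2

CH2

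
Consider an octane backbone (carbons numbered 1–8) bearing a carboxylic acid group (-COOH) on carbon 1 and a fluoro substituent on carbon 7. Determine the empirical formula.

C9H17FO2

Atom tally by fragment:
  HOOCCH2 → C:2 H:3 O:2
  CH2 → C:1 H:2
  CH2 → C:1 H:2
  CH2 → C:1 H:2
  CH2 → C:1 H:2
  CH2 → C:1 H:2
  CH(F) → C:1 H:1 F:1
  CH3 → C:1 H:3
Element totals:
  C: 9
  H: 17
  F: 1
  O: 2
Molecular formula: C9H17FO2.
gcd of subscripts (9, 1, 17, 2) = 1, so the empirical formula equals the molecular formula.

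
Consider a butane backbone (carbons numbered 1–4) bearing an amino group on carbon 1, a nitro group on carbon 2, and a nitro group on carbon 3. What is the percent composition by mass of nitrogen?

Atom tally by fragment:
  H2NCH2 → C:1 H:4 N:1
  CH(NO2) → C:1 H:1 N:1 O:2
  CH(NO2) → C:1 H:1 N:1 O:2
  CH3 → C:1 H:3
Element totals:
  C: 4
  H: 9
  N: 3
  O: 4
Molecular formula: C4H9N3O4.
Molar mass = 163.133 g/mol.
Mass from N: 3 × 14.007 = 42.021 g/mol.
%N = 42.021 / 163.133 × 100 = 25.76%.

25.76%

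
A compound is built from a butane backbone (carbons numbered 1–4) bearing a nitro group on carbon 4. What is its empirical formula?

C4H9NO2

Atom tally by fragment:
  CH3 → C:1 H:3
  CH2 → C:1 H:2
  CH2 → C:1 H:2
  CH2NO2 → C:1 H:2 N:1 O:2
Element totals:
  C: 4
  H: 9
  N: 1
  O: 2
Molecular formula: C4H9NO2.
gcd of subscripts (4, 9, 1, 2) = 1, so the empirical formula equals the molecular formula.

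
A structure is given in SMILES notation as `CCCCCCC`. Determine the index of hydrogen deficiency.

0

Atom tally by fragment:
  CH3 → C:1 H:3
  CH2 → C:1 H:2
  CH2 → C:1 H:2
  CH2 → C:1 H:2
  CH2 → C:1 H:2
  CH2 → C:1 H:2
  CH3 → C:1 H:3
Element totals:
  C: 7
  H: 16
Molecular formula: C7H16.
DoU = (2C + 2 + N − H − X) / 2 = (2·7 + 2 + 0 − 16 − 0) / 2 = 0.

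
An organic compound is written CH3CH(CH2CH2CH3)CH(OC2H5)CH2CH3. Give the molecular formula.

Element totals:
  C: 10
  H: 22
  O: 1

C10H22O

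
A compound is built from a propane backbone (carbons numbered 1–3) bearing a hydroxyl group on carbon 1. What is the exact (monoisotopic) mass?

Atom tally by fragment:
  HOCH2 → C:1 H:3 O:1
  CH2 → C:1 H:2
  CH3 → C:1 H:3
Element totals:
  C: 3
  H: 8
  O: 1
Molecular formula: C3H8O.
  M = 3(12.0) + 8(1.007825) + 15.994915
    = 36.000000 + 8.062600 + 15.994915 = 60.057515

60.0575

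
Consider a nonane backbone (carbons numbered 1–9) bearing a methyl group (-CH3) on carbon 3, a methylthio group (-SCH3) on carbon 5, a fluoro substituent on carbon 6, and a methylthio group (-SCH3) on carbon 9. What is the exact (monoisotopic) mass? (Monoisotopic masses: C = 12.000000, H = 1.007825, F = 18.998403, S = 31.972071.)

Atom tally by fragment:
  CH3 → C:1 H:3
  CH2 → C:1 H:2
  CH(CH3) → C:2 H:4
  CH2 → C:1 H:2
  CH(SCH3) → C:2 H:4 S:1
  CH(F) → C:1 H:1 F:1
  CH2 → C:1 H:2
  CH2 → C:1 H:2
  CH2SCH3 → C:2 H:5 S:1
Element totals:
  C: 12
  H: 25
  F: 1
  S: 2
Molecular formula: C12H25FS2.
  M = 12(12.0) + 25(1.007825) + 18.998403 + 2(31.972071)
    = 144.000000 + 25.195625 + 18.998403 + 63.944142 = 252.138170

252.1382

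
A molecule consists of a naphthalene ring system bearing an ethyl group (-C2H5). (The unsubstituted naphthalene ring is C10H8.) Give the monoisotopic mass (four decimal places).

Atom tally by fragment:
  naphthalene ring system core → C:10 H:8
  (− 1 ring H displaced by substituents)
  + C2H5 → C:2 H:5
Element totals:
  C: 12
  H: 12
Molecular formula: C12H12.
  M = 12(12.0) + 12(1.007825)
    = 144.000000 + 12.093900 = 156.093900

156.0939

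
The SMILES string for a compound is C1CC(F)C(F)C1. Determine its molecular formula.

C5H8F2

Atom tally by fragment:
  cyclopentane ring core → C:5 H:10
  (− 2 ring H displaced by substituents)
  + F → F:1
  + F → F:1
Element totals:
  C: 5
  H: 8
  F: 2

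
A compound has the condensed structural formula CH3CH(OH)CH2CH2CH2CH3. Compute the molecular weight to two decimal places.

102.18 g/mol

Atom tally by fragment:
  CH3 → C:1 H:3
  CH(OH) → C:1 H:2 O:1
  CH2 → C:1 H:2
  CH2 → C:1 H:2
  CH2 → C:1 H:2
  CH3 → C:1 H:3
Element totals:
  C: 6
  H: 14
  O: 1
Molecular formula: C6H14O.
  M = 6(12.011) + 14(1.008) + 15.999
    = 72.066 + 14.112 + 15.999 = 102.177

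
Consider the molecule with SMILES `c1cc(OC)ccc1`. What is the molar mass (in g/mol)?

108.14 g/mol

Atom tally by fragment:
  benzene ring core → C:6 H:6
  (− 1 ring H displaced by substituents)
  + OCH3 → C:1 H:3 O:1
Element totals:
  C: 7
  H: 8
  O: 1
Molecular formula: C7H8O.
  M = 7(12.011) + 8(1.008) + 15.999
    = 84.077 + 8.064 + 15.999 = 108.140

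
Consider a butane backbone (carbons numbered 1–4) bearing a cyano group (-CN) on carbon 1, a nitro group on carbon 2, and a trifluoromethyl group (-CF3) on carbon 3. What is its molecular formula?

C6H7F3N2O2

Atom tally by fragment:
  NCCH2 → C:2 H:2 N:1
  CH(NO2) → C:1 H:1 N:1 O:2
  CH(CF3) → C:2 H:1 F:3
  CH3 → C:1 H:3
Element totals:
  C: 6
  H: 7
  F: 3
  N: 2
  O: 2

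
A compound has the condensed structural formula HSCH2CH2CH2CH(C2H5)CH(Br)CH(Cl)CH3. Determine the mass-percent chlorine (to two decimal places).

Atom tally by fragment:
  HSCH2 → C:1 H:3 S:1
  CH2 → C:1 H:2
  CH2 → C:1 H:2
  CH(C2H5) → C:3 H:6
  CH(Br) → C:1 H:1 Br:1
  CH(Cl) → C:1 H:1 Cl:1
  CH3 → C:1 H:3
Element totals:
  C: 9
  H: 18
  Br: 1
  Cl: 1
  S: 1
Molecular formula: C9H18BrClS.
Molar mass = 273.657 g/mol.
Mass from Cl: 1 × 35.45 = 35.450 g/mol.
%Cl = 35.450 / 273.657 × 100 = 12.95%.

12.95%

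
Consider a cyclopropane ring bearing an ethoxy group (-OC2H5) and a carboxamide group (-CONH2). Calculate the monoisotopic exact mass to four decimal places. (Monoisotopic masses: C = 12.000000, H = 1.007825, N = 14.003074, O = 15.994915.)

Atom tally by fragment:
  cyclopropane ring core → C:3 H:6
  (− 2 ring H displaced by substituents)
  + OC2H5 → C:2 H:5 O:1
  + CONH2 → C:1 H:2 O:1 N:1
Element totals:
  C: 6
  H: 11
  N: 1
  O: 2
Molecular formula: C6H11NO2.
  M = 6(12.0) + 11(1.007825) + 14.003074 + 2(15.994915)
    = 72.000000 + 11.086075 + 14.003074 + 31.989830 = 129.078979

129.0790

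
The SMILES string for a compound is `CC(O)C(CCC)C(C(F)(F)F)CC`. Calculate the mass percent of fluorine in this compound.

26.85%

Atom tally by fragment:
  CH3 → C:1 H:3
  CH(OH) → C:1 H:2 O:1
  CH(CH2CH2CH3) → C:4 H:8
  CH(CF3) → C:2 H:1 F:3
  CH2 → C:1 H:2
  CH3 → C:1 H:3
Element totals:
  C: 10
  H: 19
  F: 3
  O: 1
Molecular formula: C10H19F3O.
Molar mass = 212.255 g/mol.
Mass from F: 3 × 18.998 = 56.994 g/mol.
%F = 56.994 / 212.255 × 100 = 26.85%.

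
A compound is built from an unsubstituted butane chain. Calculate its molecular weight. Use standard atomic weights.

58.12 g/mol

Atom tally by fragment:
  CH3 → C:1 H:3
  CH2 → C:1 H:2
  CH2 → C:1 H:2
  CH3 → C:1 H:3
Element totals:
  C: 4
  H: 10
Molecular formula: C4H10.
  M = 4(12.011) + 10(1.008)
    = 48.044 + 10.080 = 58.124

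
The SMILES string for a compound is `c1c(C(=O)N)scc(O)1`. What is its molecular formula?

C5H5NO2S

Atom tally by fragment:
  thiophene ring core → C:4 H:4 S:1
  (− 2 ring H displaced by substituents)
  + CONH2 → C:1 H:2 O:1 N:1
  + OH → O:1 H:1
Element totals:
  C: 5
  H: 5
  N: 1
  O: 2
  S: 1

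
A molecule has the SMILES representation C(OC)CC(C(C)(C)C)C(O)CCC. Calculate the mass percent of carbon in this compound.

71.23%

Atom tally by fragment:
  CH3OCH2 → C:2 H:5 O:1
  CH2 → C:1 H:2
  CH(C(CH3)3) → C:5 H:10
  CH(OH) → C:1 H:2 O:1
  CH2 → C:1 H:2
  CH2 → C:1 H:2
  CH3 → C:1 H:3
Element totals:
  C: 12
  H: 26
  O: 2
Molecular formula: C12H26O2.
Molar mass = 202.338 g/mol.
Mass from C: 12 × 12.011 = 144.132 g/mol.
%C = 144.132 / 202.338 × 100 = 71.23%.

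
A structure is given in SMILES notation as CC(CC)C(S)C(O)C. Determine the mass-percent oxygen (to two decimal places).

10.79%

Atom tally by fragment:
  CH3 → C:1 H:3
  CH(C2H5) → C:3 H:6
  CH(SH) → C:1 H:2 S:1
  CH(OH) → C:1 H:2 O:1
  CH3 → C:1 H:3
Element totals:
  C: 7
  H: 16
  O: 1
  S: 1
Molecular formula: C7H16OS.
Molar mass = 148.264 g/mol.
Mass from O: 1 × 15.999 = 15.999 g/mol.
%O = 15.999 / 148.264 × 100 = 10.79%.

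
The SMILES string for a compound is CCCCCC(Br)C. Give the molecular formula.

Atom tally by fragment:
  CH3 → C:1 H:3
  CH2 → C:1 H:2
  CH2 → C:1 H:2
  CH2 → C:1 H:2
  CH2 → C:1 H:2
  CH(Br) → C:1 H:1 Br:1
  CH3 → C:1 H:3
Element totals:
  C: 7
  H: 15
  Br: 1

C7H15Br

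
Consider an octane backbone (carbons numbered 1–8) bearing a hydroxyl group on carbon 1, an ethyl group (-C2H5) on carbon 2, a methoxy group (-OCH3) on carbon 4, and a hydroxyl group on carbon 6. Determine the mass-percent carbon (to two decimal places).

Atom tally by fragment:
  HOCH2 → C:1 H:3 O:1
  CH(C2H5) → C:3 H:6
  CH2 → C:1 H:2
  CH(OCH3) → C:2 H:4 O:1
  CH2 → C:1 H:2
  CH(OH) → C:1 H:2 O:1
  CH2 → C:1 H:2
  CH3 → C:1 H:3
Element totals:
  C: 11
  H: 24
  O: 3
Molecular formula: C11H24O3.
Molar mass = 204.310 g/mol.
Mass from C: 11 × 12.011 = 132.121 g/mol.
%C = 132.121 / 204.310 × 100 = 64.67%.

64.67%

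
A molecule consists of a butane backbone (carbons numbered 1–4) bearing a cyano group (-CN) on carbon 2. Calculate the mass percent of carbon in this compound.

Atom tally by fragment:
  CH3 → C:1 H:3
  CH(CN) → C:2 H:1 N:1
  CH2 → C:1 H:2
  CH3 → C:1 H:3
Element totals:
  C: 5
  H: 9
  N: 1
Molecular formula: C5H9N.
Molar mass = 83.134 g/mol.
Mass from C: 5 × 12.011 = 60.055 g/mol.
%C = 60.055 / 83.134 × 100 = 72.24%.

72.24%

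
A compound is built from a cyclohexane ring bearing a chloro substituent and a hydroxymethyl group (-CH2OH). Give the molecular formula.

C7H13ClO

Atom tally by fragment:
  cyclohexane ring core → C:6 H:12
  (− 2 ring H displaced by substituents)
  + Cl → Cl:1
  + CH2OH → C:1 H:3 O:1
Element totals:
  C: 7
  H: 13
  Cl: 1
  O: 1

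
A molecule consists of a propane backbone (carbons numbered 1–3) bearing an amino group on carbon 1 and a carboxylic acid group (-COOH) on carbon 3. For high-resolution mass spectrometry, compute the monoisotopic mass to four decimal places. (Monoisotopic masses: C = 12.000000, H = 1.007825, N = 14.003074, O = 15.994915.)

103.0633

Atom tally by fragment:
  H2NCH2 → C:1 H:4 N:1
  CH2 → C:1 H:2
  CH2COOH → C:2 H:3 O:2
Element totals:
  C: 4
  H: 9
  N: 1
  O: 2
Molecular formula: C4H9NO2.
  M = 4(12.0) + 9(1.007825) + 14.003074 + 2(15.994915)
    = 48.000000 + 9.070425 + 14.003074 + 31.989830 = 103.063329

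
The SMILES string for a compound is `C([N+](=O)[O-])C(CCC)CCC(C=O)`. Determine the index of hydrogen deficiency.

Atom tally by fragment:
  O2NCH2 → C:1 H:2 N:1 O:2
  CH(CH2CH2CH3) → C:4 H:8
  CH2 → C:1 H:2
  CH2 → C:1 H:2
  CH2CHO → C:2 H:3 O:1
Element totals:
  C: 9
  H: 17
  N: 1
  O: 3
Molecular formula: C9H17NO3.
DoU = (2C + 2 + N − H − X) / 2 = (2·9 + 2 + 1 − 17 − 0) / 2 = 2.

2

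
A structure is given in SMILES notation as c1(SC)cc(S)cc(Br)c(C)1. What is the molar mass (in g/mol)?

Atom tally by fragment:
  benzene ring core → C:6 H:6
  (− 4 ring H displaced by substituents)
  + SCH3 → C:1 H:3 S:1
  + SH → S:1 H:1
  + Br → Br:1
  + CH3 → C:1 H:3
Element totals:
  C: 8
  H: 9
  Br: 1
  S: 2
Molecular formula: C8H9BrS2.
  M = 8(12.011) + 9(1.008) + 79.904 + 2(32.06)
    = 96.088 + 9.072 + 79.904 + 64.120 = 249.184

249.18 g/mol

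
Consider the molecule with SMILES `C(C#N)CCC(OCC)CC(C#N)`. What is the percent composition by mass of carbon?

Atom tally by fragment:
  NCCH2 → C:2 H:2 N:1
  CH2 → C:1 H:2
  CH2 → C:1 H:2
  CH(OC2H5) → C:3 H:6 O:1
  CH2 → C:1 H:2
  CH2CN → C:2 H:2 N:1
Element totals:
  C: 10
  H: 16
  N: 2
  O: 1
Molecular formula: C10H16N2O.
Molar mass = 180.251 g/mol.
Mass from C: 10 × 12.011 = 120.110 g/mol.
%C = 120.110 / 180.251 × 100 = 66.63%.

66.63%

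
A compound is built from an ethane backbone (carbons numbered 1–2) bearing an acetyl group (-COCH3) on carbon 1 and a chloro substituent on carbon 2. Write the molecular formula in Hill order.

C4H7ClO

Atom tally by fragment:
  CH3COCH2 → C:3 H:5 O:1
  CH2Cl → C:1 H:2 Cl:1
Element totals:
  C: 4
  H: 7
  Cl: 1
  O: 1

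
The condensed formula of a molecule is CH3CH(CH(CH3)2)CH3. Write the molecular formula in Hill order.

Element totals:
  C: 6
  H: 14

C6H14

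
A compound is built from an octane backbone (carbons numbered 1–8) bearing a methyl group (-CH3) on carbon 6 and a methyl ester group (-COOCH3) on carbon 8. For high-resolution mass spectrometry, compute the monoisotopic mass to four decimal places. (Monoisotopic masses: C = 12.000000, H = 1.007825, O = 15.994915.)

Atom tally by fragment:
  CH3 → C:1 H:3
  CH2 → C:1 H:2
  CH2 → C:1 H:2
  CH2 → C:1 H:2
  CH2 → C:1 H:2
  CH(CH3) → C:2 H:4
  CH2 → C:1 H:2
  CH2COOCH3 → C:3 H:5 O:2
Element totals:
  C: 11
  H: 22
  O: 2
Molecular formula: C11H22O2.
  M = 11(12.0) + 22(1.007825) + 2(15.994915)
    = 132.000000 + 22.172150 + 31.989830 = 186.161980

186.1620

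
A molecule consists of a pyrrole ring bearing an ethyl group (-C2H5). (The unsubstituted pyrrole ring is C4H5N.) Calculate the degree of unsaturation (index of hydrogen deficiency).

3

Atom tally by fragment:
  pyrrole ring core → C:4 H:5 N:1
  (− 1 ring H displaced by substituents)
  + C2H5 → C:2 H:5
Element totals:
  C: 6
  H: 9
  N: 1
Molecular formula: C6H9N.
DoU = (2C + 2 + N − H − X) / 2 = (2·6 + 2 + 1 − 9 − 0) / 2 = 3.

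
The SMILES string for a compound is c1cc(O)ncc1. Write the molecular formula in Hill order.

Atom tally by fragment:
  pyridine ring core → C:5 H:5 N:1
  (− 1 ring H displaced by substituents)
  + OH → O:1 H:1
Element totals:
  C: 5
  H: 5
  N: 1
  O: 1

C5H5NO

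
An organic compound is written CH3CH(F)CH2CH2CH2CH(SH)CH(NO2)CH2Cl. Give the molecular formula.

C8H15ClFNO2S

Atom tally by fragment:
  CH3 → C:1 H:3
  CH(F) → C:1 H:1 F:1
  CH2 → C:1 H:2
  CH2 → C:1 H:2
  CH2 → C:1 H:2
  CH(SH) → C:1 H:2 S:1
  CH(NO2) → C:1 H:1 N:1 O:2
  CH2Cl → C:1 H:2 Cl:1
Element totals:
  C: 8
  H: 15
  Cl: 1
  F: 1
  N: 1
  O: 2
  S: 1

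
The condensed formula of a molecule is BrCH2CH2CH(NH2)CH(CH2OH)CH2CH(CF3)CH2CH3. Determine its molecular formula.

C10H19BrF3NO

Atom tally by fragment:
  BrCH2 → C:1 H:2 Br:1
  CH2 → C:1 H:2
  CH(NH2) → C:1 H:3 N:1
  CH(CH2OH) → C:2 H:4 O:1
  CH2 → C:1 H:2
  CH(CF3) → C:2 H:1 F:3
  CH2 → C:1 H:2
  CH3 → C:1 H:3
Element totals:
  C: 10
  H: 19
  Br: 1
  F: 3
  N: 1
  O: 1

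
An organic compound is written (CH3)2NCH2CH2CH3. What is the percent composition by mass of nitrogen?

Element totals:
  C: 5
  H: 13
  N: 1
Molecular formula: C5H13N.
Molar mass = 87.166 g/mol.
Mass from N: 1 × 14.007 = 14.007 g/mol.
%N = 14.007 / 87.166 × 100 = 16.07%.

16.07%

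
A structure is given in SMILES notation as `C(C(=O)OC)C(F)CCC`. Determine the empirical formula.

C7H13FO2

Atom tally by fragment:
  CH3OOCCH2 → C:3 H:5 O:2
  CH(F) → C:1 H:1 F:1
  CH2 → C:1 H:2
  CH2 → C:1 H:2
  CH3 → C:1 H:3
Element totals:
  C: 7
  H: 13
  F: 1
  O: 2
Molecular formula: C7H13FO2.
gcd of subscripts (7, 1, 13, 2) = 1, so the empirical formula equals the molecular formula.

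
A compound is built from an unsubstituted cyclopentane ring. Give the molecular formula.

C5H10

Atom tally by fragment:
  cyclopentane ring core → C:5 H:10
Element totals:
  C: 5
  H: 10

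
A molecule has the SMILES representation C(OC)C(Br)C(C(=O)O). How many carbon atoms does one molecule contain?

5

Atom tally by fragment:
  CH3OCH2 → C:2 H:5 O:1
  CH(Br) → C:1 H:1 Br:1
  CH2COOH → C:2 H:3 O:2
Element totals:
  C: 5
  H: 9
  Br: 1
  O: 3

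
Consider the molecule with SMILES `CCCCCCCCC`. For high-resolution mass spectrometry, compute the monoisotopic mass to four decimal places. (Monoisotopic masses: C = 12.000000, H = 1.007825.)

128.1565

Atom tally by fragment:
  CH3 → C:1 H:3
  CH2 → C:1 H:2
  CH2 → C:1 H:2
  CH2 → C:1 H:2
  CH2 → C:1 H:2
  CH2 → C:1 H:2
  CH2 → C:1 H:2
  CH2 → C:1 H:2
  CH3 → C:1 H:3
Element totals:
  C: 9
  H: 20
Molecular formula: C9H20.
  M = 9(12.0) + 20(1.007825)
    = 108.000000 + 20.156500 = 128.156500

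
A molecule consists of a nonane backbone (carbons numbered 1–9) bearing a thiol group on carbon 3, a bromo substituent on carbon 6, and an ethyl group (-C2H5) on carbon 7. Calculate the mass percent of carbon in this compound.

49.43%

Atom tally by fragment:
  CH3 → C:1 H:3
  CH2 → C:1 H:2
  CH(SH) → C:1 H:2 S:1
  CH2 → C:1 H:2
  CH2 → C:1 H:2
  CH(Br) → C:1 H:1 Br:1
  CH(C2H5) → C:3 H:6
  CH2 → C:1 H:2
  CH3 → C:1 H:3
Element totals:
  C: 11
  H: 23
  Br: 1
  S: 1
Molecular formula: C11H23BrS.
Molar mass = 267.269 g/mol.
Mass from C: 11 × 12.011 = 132.121 g/mol.
%C = 132.121 / 267.269 × 100 = 49.43%.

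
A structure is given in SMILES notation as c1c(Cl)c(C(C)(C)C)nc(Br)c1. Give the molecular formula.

Atom tally by fragment:
  pyridine ring core → C:5 H:5 N:1
  (− 3 ring H displaced by substituents)
  + Cl → Cl:1
  + C(CH3)3 → C:4 H:9
  + Br → Br:1
Element totals:
  C: 9
  H: 11
  Br: 1
  Cl: 1
  N: 1

C9H11BrClN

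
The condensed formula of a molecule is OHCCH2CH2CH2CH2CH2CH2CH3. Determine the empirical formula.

C8H16O

Atom tally by fragment:
  OHCCH2 → C:2 H:3 O:1
  CH2 → C:1 H:2
  CH2 → C:1 H:2
  CH2 → C:1 H:2
  CH2 → C:1 H:2
  CH2 → C:1 H:2
  CH3 → C:1 H:3
Element totals:
  C: 8
  H: 16
  O: 1
Molecular formula: C8H16O.
gcd of subscripts (8, 16, 1) = 1, so the empirical formula equals the molecular formula.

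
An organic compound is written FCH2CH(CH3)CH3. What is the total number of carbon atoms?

4

Atom tally by fragment:
  FCH2 → C:1 H:2 F:1
  CH(CH3) → C:2 H:4
  CH3 → C:1 H:3
Element totals:
  C: 4
  H: 9
  F: 1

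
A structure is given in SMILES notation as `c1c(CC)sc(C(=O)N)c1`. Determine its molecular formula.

C7H9NOS

Atom tally by fragment:
  thiophene ring core → C:4 H:4 S:1
  (− 2 ring H displaced by substituents)
  + C2H5 → C:2 H:5
  + CONH2 → C:1 H:2 O:1 N:1
Element totals:
  C: 7
  H: 9
  N: 1
  O: 1
  S: 1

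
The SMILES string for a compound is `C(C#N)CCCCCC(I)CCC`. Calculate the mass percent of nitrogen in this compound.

Atom tally by fragment:
  NCCH2 → C:2 H:2 N:1
  CH2 → C:1 H:2
  CH2 → C:1 H:2
  CH2 → C:1 H:2
  CH2 → C:1 H:2
  CH2 → C:1 H:2
  CH(I) → C:1 H:1 I:1
  CH2 → C:1 H:2
  CH2 → C:1 H:2
  CH3 → C:1 H:3
Element totals:
  C: 11
  H: 20
  I: 1
  N: 1
Molecular formula: C11H20IN.
Molar mass = 293.192 g/mol.
Mass from N: 1 × 14.007 = 14.007 g/mol.
%N = 14.007 / 293.192 × 100 = 4.78%.

4.78%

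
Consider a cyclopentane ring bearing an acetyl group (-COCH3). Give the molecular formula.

Atom tally by fragment:
  cyclopentane ring core → C:5 H:10
  (− 1 ring H displaced by substituents)
  + COCH3 → C:2 H:3 O:1
Element totals:
  C: 7
  H: 12
  O: 1

C7H12O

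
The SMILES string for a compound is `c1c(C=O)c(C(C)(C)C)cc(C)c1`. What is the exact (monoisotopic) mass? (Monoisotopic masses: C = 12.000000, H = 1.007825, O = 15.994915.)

Atom tally by fragment:
  benzene ring core → C:6 H:6
  (− 3 ring H displaced by substituents)
  + CHO → C:1 H:1 O:1
  + C(CH3)3 → C:4 H:9
  + CH3 → C:1 H:3
Element totals:
  C: 12
  H: 16
  O: 1
Molecular formula: C12H16O.
  M = 12(12.0) + 16(1.007825) + 15.994915
    = 144.000000 + 16.125200 + 15.994915 = 176.120115

176.1201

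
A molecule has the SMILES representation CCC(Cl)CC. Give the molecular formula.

C5H11Cl

Atom tally by fragment:
  CH3 → C:1 H:3
  CH2 → C:1 H:2
  CH(Cl) → C:1 H:1 Cl:1
  CH2 → C:1 H:2
  CH3 → C:1 H:3
Element totals:
  C: 5
  H: 11
  Cl: 1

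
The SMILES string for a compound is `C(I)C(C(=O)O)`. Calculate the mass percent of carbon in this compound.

18.02%

Atom tally by fragment:
  ICH2 → C:1 H:2 I:1
  CH2COOH → C:2 H:3 O:2
Element totals:
  C: 3
  H: 5
  I: 1
  O: 2
Molecular formula: C3H5IO2.
Molar mass = 199.975 g/mol.
Mass from C: 3 × 12.011 = 36.033 g/mol.
%C = 36.033 / 199.975 × 100 = 18.02%.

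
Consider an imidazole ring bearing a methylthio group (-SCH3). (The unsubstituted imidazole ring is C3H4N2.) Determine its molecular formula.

Atom tally by fragment:
  imidazole ring core → C:3 H:4 N:2
  (− 1 ring H displaced by substituents)
  + SCH3 → C:1 H:3 S:1
Element totals:
  C: 4
  H: 6
  N: 2
  S: 1

C4H6N2S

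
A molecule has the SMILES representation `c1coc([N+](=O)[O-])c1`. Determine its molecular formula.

Atom tally by fragment:
  furan ring core → C:4 H:4 O:1
  (− 1 ring H displaced by substituents)
  + NO2 → N:1 O:2
Element totals:
  C: 4
  H: 3
  N: 1
  O: 3

C4H3NO3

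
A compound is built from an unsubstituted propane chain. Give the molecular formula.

Atom tally by fragment:
  CH3 → C:1 H:3
  CH2 → C:1 H:2
  CH3 → C:1 H:3
Element totals:
  C: 3
  H: 8

C3H8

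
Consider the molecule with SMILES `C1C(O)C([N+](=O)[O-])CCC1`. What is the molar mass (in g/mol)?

Atom tally by fragment:
  cyclohexane ring core → C:6 H:12
  (− 2 ring H displaced by substituents)
  + OH → O:1 H:1
  + NO2 → N:1 O:2
Element totals:
  C: 6
  H: 11
  N: 1
  O: 3
Molecular formula: C6H11NO3.
  M = 6(12.011) + 11(1.008) + 14.007 + 3(15.999)
    = 72.066 + 11.088 + 14.007 + 47.997 = 145.158

145.16 g/mol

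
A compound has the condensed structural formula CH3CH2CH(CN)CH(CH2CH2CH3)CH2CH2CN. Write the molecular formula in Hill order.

C11H18N2

Atom tally by fragment:
  CH3 → C:1 H:3
  CH2 → C:1 H:2
  CH(CN) → C:2 H:1 N:1
  CH(CH2CH2CH3) → C:4 H:8
  CH2 → C:1 H:2
  CH2CN → C:2 H:2 N:1
Element totals:
  C: 11
  H: 18
  N: 2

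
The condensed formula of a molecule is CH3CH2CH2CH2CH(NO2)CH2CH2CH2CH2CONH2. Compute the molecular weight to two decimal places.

Atom tally by fragment:
  CH3 → C:1 H:3
  CH2 → C:1 H:2
  CH2 → C:1 H:2
  CH2 → C:1 H:2
  CH(NO2) → C:1 H:1 N:1 O:2
  CH2 → C:1 H:2
  CH2 → C:1 H:2
  CH2 → C:1 H:2
  CH2CONH2 → C:2 H:4 O:1 N:1
Element totals:
  C: 10
  H: 20
  N: 2
  O: 3
Molecular formula: C10H20N2O3.
  M = 10(12.011) + 20(1.008) + 2(14.007) + 3(15.999)
    = 120.110 + 20.160 + 28.014 + 47.997 = 216.281

216.28 g/mol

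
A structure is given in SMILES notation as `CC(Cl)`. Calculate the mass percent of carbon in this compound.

37.24%

Atom tally by fragment:
  CH3 → C:1 H:3
  CH2Cl → C:1 H:2 Cl:1
Element totals:
  C: 2
  H: 5
  Cl: 1
Molecular formula: C2H5Cl.
Molar mass = 64.512 g/mol.
Mass from C: 2 × 12.011 = 24.022 g/mol.
%C = 24.022 / 64.512 × 100 = 37.24%.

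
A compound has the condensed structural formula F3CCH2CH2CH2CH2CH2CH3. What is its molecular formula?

Atom tally by fragment:
  F3CCH2 → C:2 H:2 F:3
  CH2 → C:1 H:2
  CH2 → C:1 H:2
  CH2 → C:1 H:2
  CH2 → C:1 H:2
  CH3 → C:1 H:3
Element totals:
  C: 7
  H: 13
  F: 3

C7H13F3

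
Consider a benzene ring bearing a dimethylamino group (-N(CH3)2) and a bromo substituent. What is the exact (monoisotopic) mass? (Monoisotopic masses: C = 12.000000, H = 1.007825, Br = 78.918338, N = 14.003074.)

198.9997

Atom tally by fragment:
  benzene ring core → C:6 H:6
  (− 2 ring H displaced by substituents)
  + N(CH3)2 → N:1 C:2 H:6
  + Br → Br:1
Element totals:
  C: 8
  H: 10
  Br: 1
  N: 1
Molecular formula: C8H10BrN.
  M = 8(12.0) + 10(1.007825) + 78.918338 + 14.003074
    = 96.000000 + 10.078250 + 78.918338 + 14.003074 = 198.999662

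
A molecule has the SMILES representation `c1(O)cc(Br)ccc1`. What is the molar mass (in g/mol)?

173.01 g/mol

Atom tally by fragment:
  benzene ring core → C:6 H:6
  (− 2 ring H displaced by substituents)
  + OH → O:1 H:1
  + Br → Br:1
Element totals:
  C: 6
  H: 5
  Br: 1
  O: 1
Molecular formula: C6H5BrO.
  M = 6(12.011) + 5(1.008) + 79.904 + 15.999
    = 72.066 + 5.040 + 79.904 + 15.999 = 173.009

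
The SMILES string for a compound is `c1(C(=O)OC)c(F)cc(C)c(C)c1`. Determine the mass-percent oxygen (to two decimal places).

Atom tally by fragment:
  benzene ring core → C:6 H:6
  (− 4 ring H displaced by substituents)
  + COOCH3 → C:2 H:3 O:2
  + F → F:1
  + CH3 → C:1 H:3
  + CH3 → C:1 H:3
Element totals:
  C: 10
  H: 11
  F: 1
  O: 2
Molecular formula: C10H11FO2.
Molar mass = 182.194 g/mol.
Mass from O: 2 × 15.999 = 31.998 g/mol.
%O = 31.998 / 182.194 × 100 = 17.56%.

17.56%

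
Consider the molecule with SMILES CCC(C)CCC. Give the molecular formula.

Atom tally by fragment:
  CH3 → C:1 H:3
  CH2 → C:1 H:2
  CH(CH3) → C:2 H:4
  CH2 → C:1 H:2
  CH2 → C:1 H:2
  CH3 → C:1 H:3
Element totals:
  C: 7
  H: 16

C7H16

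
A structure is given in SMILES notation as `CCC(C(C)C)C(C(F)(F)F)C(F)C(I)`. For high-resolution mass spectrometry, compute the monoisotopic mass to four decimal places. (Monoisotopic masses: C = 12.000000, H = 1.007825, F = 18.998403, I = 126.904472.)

Atom tally by fragment:
  CH3 → C:1 H:3
  CH2 → C:1 H:2
  CH(CH(CH3)2) → C:4 H:8
  CH(CF3) → C:2 H:1 F:3
  CH(F) → C:1 H:1 F:1
  CH2I → C:1 H:2 I:1
Element totals:
  C: 10
  H: 17
  F: 4
  I: 1
Molecular formula: C10H17F4I.
  M = 10(12.0) + 17(1.007825) + 4(18.998403) + 126.904472
    = 120.000000 + 17.133025 + 75.993612 + 126.904472 = 340.031109

340.0311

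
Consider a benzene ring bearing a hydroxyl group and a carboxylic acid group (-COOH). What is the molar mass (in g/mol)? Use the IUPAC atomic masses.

Atom tally by fragment:
  benzene ring core → C:6 H:6
  (− 2 ring H displaced by substituents)
  + OH → O:1 H:1
  + COOH → C:1 H:1 O:2
Element totals:
  C: 7
  H: 6
  O: 3
Molecular formula: C7H6O3.
  M = 7(12.011) + 6(1.008) + 3(15.999)
    = 84.077 + 6.048 + 47.997 = 138.122

138.12 g/mol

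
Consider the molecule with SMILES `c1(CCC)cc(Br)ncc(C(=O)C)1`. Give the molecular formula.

Atom tally by fragment:
  pyridine ring core → C:5 H:5 N:1
  (− 3 ring H displaced by substituents)
  + CH2CH2CH3 → C:3 H:7
  + Br → Br:1
  + COCH3 → C:2 H:3 O:1
Element totals:
  C: 10
  H: 12
  Br: 1
  N: 1
  O: 1

C10H12BrNO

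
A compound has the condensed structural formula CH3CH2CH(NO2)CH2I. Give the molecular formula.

Atom tally by fragment:
  CH3 → C:1 H:3
  CH2 → C:1 H:2
  CH(NO2) → C:1 H:1 N:1 O:2
  CH2I → C:1 H:2 I:1
Element totals:
  C: 4
  H: 8
  I: 1
  N: 1
  O: 2

C4H8INO2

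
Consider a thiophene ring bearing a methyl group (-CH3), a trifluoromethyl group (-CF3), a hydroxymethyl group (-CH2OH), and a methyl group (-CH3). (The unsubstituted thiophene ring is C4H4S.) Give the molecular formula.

C8H9F3OS

Atom tally by fragment:
  thiophene ring core → C:4 H:4 S:1
  (− 4 ring H displaced by substituents)
  + CH3 → C:1 H:3
  + CF3 → C:1 F:3
  + CH2OH → C:1 H:3 O:1
  + CH3 → C:1 H:3
Element totals:
  C: 8
  H: 9
  F: 3
  O: 1
  S: 1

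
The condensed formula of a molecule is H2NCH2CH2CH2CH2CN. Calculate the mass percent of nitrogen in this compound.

Element totals:
  C: 5
  H: 10
  N: 2
Molecular formula: C5H10N2.
Molar mass = 98.149 g/mol.
Mass from N: 2 × 14.007 = 28.014 g/mol.
%N = 28.014 / 98.149 × 100 = 28.54%.

28.54%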